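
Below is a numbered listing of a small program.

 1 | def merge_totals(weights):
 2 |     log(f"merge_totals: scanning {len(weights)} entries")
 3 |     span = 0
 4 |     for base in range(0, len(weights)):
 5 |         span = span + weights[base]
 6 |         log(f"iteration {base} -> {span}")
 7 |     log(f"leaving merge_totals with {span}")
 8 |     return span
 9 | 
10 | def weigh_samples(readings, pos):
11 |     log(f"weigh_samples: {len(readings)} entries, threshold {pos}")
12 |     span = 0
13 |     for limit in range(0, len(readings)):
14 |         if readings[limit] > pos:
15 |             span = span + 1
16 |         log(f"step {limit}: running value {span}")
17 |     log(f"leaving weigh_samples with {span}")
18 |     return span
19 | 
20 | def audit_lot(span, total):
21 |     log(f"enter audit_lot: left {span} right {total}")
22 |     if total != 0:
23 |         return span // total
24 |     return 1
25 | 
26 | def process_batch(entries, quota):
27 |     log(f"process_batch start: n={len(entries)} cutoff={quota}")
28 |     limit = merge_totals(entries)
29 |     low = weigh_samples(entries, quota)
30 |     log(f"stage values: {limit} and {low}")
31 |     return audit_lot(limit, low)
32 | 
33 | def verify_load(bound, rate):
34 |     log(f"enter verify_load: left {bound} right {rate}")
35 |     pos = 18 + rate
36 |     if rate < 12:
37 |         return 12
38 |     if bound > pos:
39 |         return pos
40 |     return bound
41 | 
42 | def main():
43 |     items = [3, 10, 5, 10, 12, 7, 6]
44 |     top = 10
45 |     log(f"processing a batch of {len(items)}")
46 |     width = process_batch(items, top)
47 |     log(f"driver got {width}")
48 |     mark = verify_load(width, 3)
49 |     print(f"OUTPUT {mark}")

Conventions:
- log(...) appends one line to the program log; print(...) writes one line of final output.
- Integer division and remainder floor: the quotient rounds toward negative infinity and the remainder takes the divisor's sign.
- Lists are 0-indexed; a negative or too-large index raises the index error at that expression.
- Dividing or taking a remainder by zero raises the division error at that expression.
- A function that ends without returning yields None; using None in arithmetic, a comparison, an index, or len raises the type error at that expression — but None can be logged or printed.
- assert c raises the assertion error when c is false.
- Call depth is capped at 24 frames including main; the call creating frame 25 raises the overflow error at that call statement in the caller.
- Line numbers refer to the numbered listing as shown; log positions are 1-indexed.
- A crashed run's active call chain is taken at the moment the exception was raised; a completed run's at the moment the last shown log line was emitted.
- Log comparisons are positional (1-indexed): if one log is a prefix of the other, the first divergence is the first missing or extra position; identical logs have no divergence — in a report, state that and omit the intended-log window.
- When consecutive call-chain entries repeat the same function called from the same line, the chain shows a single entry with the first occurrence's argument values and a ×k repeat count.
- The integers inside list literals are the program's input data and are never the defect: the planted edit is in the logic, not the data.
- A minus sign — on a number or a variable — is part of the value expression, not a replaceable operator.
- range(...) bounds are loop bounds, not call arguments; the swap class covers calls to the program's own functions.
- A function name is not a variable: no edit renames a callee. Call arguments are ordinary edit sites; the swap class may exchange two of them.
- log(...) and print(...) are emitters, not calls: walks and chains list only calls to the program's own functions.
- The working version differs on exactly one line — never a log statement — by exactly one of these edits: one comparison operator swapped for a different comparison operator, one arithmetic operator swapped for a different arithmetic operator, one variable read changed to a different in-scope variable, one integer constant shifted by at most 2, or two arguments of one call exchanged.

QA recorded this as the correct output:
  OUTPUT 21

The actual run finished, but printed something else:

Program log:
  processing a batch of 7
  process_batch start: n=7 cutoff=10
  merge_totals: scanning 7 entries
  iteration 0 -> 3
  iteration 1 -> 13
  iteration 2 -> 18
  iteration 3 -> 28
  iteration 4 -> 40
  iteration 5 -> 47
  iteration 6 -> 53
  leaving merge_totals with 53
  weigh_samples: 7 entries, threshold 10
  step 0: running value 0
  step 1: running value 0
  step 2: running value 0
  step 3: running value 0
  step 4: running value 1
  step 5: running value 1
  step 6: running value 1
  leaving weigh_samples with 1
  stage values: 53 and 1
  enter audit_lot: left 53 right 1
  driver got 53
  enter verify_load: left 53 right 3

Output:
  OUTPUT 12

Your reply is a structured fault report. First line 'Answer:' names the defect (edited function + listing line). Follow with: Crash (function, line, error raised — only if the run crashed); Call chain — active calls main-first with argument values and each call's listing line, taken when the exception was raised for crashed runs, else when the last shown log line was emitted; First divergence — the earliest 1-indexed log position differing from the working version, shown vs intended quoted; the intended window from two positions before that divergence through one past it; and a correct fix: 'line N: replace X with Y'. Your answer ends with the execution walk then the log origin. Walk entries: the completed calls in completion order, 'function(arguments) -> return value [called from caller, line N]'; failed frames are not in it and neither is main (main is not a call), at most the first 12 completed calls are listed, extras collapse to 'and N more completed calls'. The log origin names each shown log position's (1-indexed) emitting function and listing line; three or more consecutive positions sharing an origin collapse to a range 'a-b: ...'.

Answer: the defect is in verify_load at line 36.
Core observation: The two runs log identically and part ways only at the printed values.
Call chain: main -> verify_load(53, 3) (called at line 48).
First divergence: there is none — every log position agrees.
Execution walk:
  merge_totals([3, 10, 5, 10, 12, 7, 6]) -> 53  [called from process_batch, line 28]
  weigh_samples([3, 10, 5, 10, 12, 7, 6], 10) -> 1  [called from process_batch, line 29]
  audit_lot(53, 1) -> 53  [called from process_batch, line 31]
  process_batch([3, 10, 5, 10, 12, 7, 6], 10) -> 53  [called from main, line 46]
  verify_load(53, 3) -> 12  [called from main, line 48]
Origin of each log line:
  1: logged in main at line 45
  2: logged in process_batch at line 27
  3: logged in merge_totals at line 2
  4-10: logged in merge_totals at line 6
  11: logged in merge_totals at line 7
  12: logged in weigh_samples at line 11
  13-19: logged in weigh_samples at line 16
  20: logged in weigh_samples at line 17
  21: logged in process_batch at line 30
  22: logged in audit_lot at line 21
  23: logged in main at line 47
  24: logged in verify_load at line 34
A correct fix: line 36: replace `rate` with `bound`.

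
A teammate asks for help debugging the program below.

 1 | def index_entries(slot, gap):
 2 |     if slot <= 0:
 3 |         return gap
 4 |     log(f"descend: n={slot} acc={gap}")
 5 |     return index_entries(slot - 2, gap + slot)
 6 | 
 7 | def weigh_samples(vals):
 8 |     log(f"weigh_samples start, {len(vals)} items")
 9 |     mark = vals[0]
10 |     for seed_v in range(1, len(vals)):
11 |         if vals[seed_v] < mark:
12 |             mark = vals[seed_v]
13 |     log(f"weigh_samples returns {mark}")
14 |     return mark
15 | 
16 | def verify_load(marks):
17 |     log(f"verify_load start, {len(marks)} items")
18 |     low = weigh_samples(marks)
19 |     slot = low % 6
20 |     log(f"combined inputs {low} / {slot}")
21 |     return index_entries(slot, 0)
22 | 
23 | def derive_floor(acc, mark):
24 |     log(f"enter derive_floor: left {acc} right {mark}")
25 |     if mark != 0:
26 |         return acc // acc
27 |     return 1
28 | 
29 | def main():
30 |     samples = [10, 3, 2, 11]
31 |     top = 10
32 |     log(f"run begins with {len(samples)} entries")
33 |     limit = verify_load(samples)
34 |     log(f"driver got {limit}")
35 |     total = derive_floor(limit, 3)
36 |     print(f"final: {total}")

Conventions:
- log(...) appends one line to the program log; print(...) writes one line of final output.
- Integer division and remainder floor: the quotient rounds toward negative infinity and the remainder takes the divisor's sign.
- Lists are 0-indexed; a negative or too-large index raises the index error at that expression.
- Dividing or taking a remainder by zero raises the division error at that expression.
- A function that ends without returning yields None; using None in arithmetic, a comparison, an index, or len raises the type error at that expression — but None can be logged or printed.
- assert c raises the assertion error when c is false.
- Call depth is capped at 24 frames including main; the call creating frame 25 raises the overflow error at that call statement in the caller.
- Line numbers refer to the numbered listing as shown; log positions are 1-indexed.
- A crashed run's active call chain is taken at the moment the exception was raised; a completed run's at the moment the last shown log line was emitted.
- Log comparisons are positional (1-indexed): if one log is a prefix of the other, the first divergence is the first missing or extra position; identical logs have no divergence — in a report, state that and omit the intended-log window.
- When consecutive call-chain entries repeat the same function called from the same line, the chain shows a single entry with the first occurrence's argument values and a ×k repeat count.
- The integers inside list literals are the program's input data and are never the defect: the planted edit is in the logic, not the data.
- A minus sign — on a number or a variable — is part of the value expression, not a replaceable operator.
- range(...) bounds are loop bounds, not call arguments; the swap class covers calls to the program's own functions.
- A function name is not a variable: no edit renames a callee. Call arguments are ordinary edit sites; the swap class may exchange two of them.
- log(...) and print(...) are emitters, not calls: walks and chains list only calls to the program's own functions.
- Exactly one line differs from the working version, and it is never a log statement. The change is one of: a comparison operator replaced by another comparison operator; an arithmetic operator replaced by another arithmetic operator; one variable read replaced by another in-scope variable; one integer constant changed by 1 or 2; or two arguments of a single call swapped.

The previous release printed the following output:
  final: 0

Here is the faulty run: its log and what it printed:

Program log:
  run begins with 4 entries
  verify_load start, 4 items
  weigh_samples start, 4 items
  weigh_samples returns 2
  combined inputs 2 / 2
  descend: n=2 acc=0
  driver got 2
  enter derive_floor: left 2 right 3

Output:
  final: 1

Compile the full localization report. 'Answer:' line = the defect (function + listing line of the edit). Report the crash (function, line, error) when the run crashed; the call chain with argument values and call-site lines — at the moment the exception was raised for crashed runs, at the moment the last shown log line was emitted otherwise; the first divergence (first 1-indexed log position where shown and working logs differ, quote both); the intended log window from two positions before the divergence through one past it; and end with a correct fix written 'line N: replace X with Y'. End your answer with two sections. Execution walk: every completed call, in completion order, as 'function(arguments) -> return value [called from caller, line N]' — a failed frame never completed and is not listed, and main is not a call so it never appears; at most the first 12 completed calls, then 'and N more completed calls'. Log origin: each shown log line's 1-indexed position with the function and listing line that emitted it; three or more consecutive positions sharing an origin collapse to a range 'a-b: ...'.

Answer: the defect is in derive_floor at line 26.
Core observation: The logs agree in full; only the final output differs.
Call chain: main -> derive_floor(2, 3) (called at line 35).
First divergence: none; the two logs match at every position.
Execution walk:
  weigh_samples([10, 3, 2, 11]) -> 2  [called from verify_load, line 18]
  index_entries(0, 2) -> 2  [called from index_entries, line 5]
  index_entries(2, 0) -> 2  [called from verify_load, line 21]
  verify_load([10, 3, 2, 11]) -> 2  [called from main, line 33]
  derive_floor(2, 3) -> 1  [called from main, line 35]
Log origin:
  1 — main, line 32
  2 — verify_load, line 17
  3 — weigh_samples, line 8
  4 — weigh_samples, line 13
  5 — verify_load, line 20
  6 — index_entries, line 4
  7 — main, line 34
  8 — derive_floor, line 24
A correct fix: line 26: replace `acc // acc` with `acc // mark`.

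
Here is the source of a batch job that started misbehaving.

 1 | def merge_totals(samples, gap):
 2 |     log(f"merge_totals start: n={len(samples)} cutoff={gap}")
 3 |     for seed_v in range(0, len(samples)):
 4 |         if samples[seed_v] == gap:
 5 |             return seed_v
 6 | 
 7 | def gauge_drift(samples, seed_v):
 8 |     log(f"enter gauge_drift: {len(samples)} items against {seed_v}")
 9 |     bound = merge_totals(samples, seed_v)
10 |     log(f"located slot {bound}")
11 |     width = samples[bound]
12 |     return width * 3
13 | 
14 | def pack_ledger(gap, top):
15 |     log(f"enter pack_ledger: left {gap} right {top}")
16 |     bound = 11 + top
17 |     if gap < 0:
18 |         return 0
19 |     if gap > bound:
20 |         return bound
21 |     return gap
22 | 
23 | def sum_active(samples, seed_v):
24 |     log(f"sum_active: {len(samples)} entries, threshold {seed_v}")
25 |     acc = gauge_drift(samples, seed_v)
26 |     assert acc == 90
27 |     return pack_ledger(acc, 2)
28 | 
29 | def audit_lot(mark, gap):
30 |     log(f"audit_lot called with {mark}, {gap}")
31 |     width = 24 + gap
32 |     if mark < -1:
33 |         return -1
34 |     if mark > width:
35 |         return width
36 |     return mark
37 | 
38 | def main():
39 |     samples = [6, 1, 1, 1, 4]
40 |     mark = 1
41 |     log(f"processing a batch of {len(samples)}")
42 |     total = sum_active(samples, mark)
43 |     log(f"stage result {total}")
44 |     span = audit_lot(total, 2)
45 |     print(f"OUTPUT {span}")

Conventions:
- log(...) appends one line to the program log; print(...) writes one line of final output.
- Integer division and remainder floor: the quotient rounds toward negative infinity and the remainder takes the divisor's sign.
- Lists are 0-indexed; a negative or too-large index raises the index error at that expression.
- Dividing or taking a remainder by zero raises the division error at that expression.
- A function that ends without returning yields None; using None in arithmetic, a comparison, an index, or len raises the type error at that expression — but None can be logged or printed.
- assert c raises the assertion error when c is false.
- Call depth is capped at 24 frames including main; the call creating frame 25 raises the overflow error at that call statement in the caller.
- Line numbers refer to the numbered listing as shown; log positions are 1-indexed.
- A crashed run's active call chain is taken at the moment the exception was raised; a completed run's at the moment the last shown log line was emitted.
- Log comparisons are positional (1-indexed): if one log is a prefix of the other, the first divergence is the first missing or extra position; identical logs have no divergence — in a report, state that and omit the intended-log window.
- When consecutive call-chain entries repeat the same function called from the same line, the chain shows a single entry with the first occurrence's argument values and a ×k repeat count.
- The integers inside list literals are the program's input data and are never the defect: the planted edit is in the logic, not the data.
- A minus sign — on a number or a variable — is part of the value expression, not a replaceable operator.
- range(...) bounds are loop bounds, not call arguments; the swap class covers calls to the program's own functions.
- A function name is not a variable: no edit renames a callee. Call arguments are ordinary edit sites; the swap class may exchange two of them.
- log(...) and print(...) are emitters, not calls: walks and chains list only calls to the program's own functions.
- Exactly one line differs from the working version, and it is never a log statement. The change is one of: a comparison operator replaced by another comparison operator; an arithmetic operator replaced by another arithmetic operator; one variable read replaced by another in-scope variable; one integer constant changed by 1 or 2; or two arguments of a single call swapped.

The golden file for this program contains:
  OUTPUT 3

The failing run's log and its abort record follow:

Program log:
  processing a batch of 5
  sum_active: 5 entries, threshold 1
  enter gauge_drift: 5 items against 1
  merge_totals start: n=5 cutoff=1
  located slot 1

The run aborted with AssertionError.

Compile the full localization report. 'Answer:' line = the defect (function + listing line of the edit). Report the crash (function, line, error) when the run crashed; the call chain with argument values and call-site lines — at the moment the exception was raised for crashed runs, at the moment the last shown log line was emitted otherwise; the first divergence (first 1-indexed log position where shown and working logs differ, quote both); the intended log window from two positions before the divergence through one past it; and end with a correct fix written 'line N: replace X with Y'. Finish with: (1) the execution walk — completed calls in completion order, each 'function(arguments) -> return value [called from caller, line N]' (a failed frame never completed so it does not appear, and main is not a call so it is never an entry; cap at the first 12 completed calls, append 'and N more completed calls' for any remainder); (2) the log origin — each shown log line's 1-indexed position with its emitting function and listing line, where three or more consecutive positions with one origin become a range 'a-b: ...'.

Answer: the defect is in sum_active at line 26.
Core observation: The faulty run's log stops after 5 lines; the working version's next line would be 'enter pack_ledger: left 3 right 2'.
Crash: sum_active, line 26, AssertionError.
Call chain: main -> sum_active([6, 1, 1, 1, 4], 1) (called at line 42).
First divergence: position 6 — the faulty run's log ends after 5 lines; the working version continues with 'enter pack_ledger: left 3 right 2'.
Intended log window:
  4: merge_totals start: n=5 cutoff=1
  5: located slot 1
  6: enter pack_ledger: left 3 right 2
  7: stage result 3
Execution walk:
  merge_totals([6, 1, 1, 1, 4], 1) -> 1  [called from gauge_drift, line 9]
  gauge_drift([6, 1, 1, 1, 4], 1) -> 3  [called from sum_active, line 25]
Origin of each log line:
  1: emitted by main (line 41)
  2: emitted by sum_active (line 24)
  3: emitted by gauge_drift (line 8)
  4: emitted by merge_totals (line 2)
  5: emitted by gauge_drift (line 10)
A correct fix: line 26: replace `==` with `<=`.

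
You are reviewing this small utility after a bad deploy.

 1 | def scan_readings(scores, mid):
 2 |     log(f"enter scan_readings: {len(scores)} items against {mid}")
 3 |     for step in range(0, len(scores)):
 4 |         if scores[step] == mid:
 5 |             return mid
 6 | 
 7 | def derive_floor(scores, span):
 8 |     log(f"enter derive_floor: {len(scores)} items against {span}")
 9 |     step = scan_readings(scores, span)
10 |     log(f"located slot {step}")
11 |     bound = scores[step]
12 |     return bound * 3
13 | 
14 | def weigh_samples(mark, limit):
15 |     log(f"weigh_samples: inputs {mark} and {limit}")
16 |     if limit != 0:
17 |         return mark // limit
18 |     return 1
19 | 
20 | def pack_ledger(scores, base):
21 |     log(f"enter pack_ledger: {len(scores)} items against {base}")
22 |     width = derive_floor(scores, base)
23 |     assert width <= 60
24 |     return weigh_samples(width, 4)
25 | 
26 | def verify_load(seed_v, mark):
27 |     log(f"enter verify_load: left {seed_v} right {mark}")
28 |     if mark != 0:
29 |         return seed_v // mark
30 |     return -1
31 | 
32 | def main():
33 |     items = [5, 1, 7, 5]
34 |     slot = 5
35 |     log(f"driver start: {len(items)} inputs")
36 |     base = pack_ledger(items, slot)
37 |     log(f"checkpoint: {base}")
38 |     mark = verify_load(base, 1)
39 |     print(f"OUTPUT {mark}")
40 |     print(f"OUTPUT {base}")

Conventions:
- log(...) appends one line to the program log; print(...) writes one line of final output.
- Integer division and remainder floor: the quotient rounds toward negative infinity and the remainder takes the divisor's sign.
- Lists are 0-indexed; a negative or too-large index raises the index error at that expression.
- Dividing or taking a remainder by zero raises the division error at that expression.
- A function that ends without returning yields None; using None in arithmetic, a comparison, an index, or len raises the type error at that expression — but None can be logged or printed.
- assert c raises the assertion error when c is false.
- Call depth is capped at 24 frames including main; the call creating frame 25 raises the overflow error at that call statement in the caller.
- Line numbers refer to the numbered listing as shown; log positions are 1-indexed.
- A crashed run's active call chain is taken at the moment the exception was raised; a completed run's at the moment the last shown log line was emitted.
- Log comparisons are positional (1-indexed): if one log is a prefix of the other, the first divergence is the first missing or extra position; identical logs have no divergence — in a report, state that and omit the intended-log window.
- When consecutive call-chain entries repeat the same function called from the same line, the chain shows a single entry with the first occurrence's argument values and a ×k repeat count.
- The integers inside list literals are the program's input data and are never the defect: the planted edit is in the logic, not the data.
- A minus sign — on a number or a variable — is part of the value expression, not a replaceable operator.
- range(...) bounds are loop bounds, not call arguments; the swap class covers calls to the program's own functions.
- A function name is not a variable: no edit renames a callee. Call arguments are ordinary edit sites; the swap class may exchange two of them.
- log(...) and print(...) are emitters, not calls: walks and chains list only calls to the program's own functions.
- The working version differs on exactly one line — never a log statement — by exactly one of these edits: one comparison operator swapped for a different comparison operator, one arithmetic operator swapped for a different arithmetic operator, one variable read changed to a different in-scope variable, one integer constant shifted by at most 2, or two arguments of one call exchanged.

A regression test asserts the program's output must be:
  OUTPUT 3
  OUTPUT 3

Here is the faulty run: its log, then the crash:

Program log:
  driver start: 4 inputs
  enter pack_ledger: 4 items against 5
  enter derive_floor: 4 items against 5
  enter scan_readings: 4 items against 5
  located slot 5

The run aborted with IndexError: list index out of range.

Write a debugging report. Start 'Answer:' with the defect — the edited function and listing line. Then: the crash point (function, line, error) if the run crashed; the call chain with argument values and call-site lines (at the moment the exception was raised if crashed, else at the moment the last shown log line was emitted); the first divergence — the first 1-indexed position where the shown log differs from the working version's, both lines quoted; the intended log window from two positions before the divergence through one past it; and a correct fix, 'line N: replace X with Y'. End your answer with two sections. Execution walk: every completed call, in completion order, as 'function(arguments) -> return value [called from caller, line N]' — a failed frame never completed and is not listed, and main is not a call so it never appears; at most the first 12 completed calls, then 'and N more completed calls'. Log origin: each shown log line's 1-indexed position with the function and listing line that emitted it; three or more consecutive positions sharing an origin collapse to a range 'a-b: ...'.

Answer: the defect is in scan_readings at line 5.
Core observation: The log first diverges at position 5: the faulty run prints 'located slot 5' where the working version prints 'located slot 0'.
Crash: derive_floor, line 11, IndexError.
Call chain: main -> pack_ledger([5, 1, 7, 5], 5) (called at line 36) -> derive_floor([5, 1, 7, 5], 5) (called at line 22).
First divergence: position 5 — the shown line 'located slot 5' should read 'located slot 0'.
Intended log window:
  3: enter derive_floor: 4 items against 5
  4: enter scan_readings: 4 items against 5
  5: located slot 0
  6: weigh_samples: inputs 15 and 4
Execution walk:
  scan_readings([5, 1, 7, 5], 5) -> 5  [called from derive_floor, line 9]
Log origin:
  1: logged in main at line 35
  2: logged in pack_ledger at line 21
  3: logged in derive_floor at line 8
  4: logged in scan_readings at line 2
  5: logged in derive_floor at line 10
A correct fix: line 5: replace `mid` with `step`.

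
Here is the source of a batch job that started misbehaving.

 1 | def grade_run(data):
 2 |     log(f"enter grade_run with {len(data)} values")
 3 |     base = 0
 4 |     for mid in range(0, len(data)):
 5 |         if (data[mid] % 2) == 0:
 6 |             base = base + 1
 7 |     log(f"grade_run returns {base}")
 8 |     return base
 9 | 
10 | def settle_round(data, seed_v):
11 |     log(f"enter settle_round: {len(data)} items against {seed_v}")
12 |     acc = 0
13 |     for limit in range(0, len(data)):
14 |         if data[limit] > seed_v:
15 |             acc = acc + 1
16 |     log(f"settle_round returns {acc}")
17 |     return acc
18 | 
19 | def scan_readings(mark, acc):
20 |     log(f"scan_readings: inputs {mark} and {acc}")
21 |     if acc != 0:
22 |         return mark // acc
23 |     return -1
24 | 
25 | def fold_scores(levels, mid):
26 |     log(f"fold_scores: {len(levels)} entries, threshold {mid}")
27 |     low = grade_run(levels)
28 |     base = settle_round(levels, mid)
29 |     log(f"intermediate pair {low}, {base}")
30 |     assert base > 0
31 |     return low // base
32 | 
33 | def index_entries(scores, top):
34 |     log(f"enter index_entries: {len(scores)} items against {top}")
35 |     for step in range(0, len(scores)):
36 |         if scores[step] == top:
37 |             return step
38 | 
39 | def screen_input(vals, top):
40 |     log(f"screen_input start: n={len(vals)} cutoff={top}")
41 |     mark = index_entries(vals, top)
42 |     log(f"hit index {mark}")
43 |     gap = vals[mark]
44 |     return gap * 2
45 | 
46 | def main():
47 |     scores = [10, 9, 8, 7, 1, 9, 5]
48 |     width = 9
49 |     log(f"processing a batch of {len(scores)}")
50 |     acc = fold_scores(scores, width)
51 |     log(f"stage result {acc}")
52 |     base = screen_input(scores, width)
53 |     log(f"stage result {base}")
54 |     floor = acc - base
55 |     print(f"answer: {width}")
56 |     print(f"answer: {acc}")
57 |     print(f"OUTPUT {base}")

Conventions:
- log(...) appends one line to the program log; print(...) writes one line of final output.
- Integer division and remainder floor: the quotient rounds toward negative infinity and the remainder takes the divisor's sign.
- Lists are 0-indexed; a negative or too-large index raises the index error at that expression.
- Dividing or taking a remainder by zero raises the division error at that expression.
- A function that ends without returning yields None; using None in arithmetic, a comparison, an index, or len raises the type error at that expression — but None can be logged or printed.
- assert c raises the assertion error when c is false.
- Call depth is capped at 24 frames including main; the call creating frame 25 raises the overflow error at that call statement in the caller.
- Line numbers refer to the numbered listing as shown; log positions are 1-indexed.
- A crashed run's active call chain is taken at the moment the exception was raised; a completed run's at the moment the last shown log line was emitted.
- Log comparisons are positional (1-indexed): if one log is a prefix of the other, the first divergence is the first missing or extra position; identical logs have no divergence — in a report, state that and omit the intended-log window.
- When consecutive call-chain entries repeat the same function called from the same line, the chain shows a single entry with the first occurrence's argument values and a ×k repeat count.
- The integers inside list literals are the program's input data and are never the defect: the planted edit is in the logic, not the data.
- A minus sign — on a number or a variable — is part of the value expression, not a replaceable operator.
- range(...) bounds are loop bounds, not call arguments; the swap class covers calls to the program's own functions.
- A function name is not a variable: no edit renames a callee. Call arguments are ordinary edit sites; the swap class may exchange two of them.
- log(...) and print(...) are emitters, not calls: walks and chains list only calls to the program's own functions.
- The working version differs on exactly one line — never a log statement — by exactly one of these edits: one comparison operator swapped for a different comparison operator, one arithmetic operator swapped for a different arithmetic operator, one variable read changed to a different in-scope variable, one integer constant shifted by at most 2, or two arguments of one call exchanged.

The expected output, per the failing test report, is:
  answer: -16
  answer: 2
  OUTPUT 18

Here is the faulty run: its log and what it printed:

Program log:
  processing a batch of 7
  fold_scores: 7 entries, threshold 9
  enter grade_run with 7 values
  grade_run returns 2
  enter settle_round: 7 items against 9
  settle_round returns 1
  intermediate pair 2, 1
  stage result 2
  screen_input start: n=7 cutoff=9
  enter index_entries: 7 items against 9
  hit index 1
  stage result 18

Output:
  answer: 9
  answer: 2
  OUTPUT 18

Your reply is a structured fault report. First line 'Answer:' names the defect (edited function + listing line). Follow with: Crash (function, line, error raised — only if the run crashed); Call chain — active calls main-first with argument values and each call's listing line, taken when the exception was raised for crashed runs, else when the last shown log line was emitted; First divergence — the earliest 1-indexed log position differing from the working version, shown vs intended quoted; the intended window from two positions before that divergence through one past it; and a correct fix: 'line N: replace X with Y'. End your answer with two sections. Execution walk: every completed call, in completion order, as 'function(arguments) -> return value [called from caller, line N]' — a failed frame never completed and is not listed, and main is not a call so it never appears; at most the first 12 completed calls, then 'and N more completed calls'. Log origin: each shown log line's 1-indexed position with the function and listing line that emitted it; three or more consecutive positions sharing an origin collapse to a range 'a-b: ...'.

Answer: the defect is in main at line 55.
Key observation: The two runs log identically and part ways only at the printed values.
Call chain: main.
First divergence: none — the logs agree in full.
Execution walk:
  grade_run([10, 9, 8, 7, 1, 9, 5]) -> 2  [called from fold_scores, line 27]
  settle_round([10, 9, 8, 7, 1, 9, 5], 9) -> 1  [called from fold_scores, line 28]
  fold_scores([10, 9, 8, 7, 1, 9, 5], 9) -> 2  [called from main, line 50]
  index_entries([10, 9, 8, 7, 1, 9, 5], 9) -> 1  [called from screen_input, line 41]
  screen_input([10, 9, 8, 7, 1, 9, 5], 9) -> 18  [called from main, line 52]
Log origins:
  1: emitted by main (line 49)
  2: emitted by fold_scores (line 26)
  3: emitted by grade_run (line 2)
  4: emitted by grade_run (line 7)
  5: emitted by settle_round (line 11)
  6: emitted by settle_round (line 16)
  7: emitted by fold_scores (line 29)
  8: emitted by main (line 51)
  9: emitted by screen_input (line 40)
  10: emitted by index_entries (line 34)
  11: emitted by screen_input (line 42)
  12: emitted by main (line 53)
A correct fix: line 55: replace `width` with `floor`.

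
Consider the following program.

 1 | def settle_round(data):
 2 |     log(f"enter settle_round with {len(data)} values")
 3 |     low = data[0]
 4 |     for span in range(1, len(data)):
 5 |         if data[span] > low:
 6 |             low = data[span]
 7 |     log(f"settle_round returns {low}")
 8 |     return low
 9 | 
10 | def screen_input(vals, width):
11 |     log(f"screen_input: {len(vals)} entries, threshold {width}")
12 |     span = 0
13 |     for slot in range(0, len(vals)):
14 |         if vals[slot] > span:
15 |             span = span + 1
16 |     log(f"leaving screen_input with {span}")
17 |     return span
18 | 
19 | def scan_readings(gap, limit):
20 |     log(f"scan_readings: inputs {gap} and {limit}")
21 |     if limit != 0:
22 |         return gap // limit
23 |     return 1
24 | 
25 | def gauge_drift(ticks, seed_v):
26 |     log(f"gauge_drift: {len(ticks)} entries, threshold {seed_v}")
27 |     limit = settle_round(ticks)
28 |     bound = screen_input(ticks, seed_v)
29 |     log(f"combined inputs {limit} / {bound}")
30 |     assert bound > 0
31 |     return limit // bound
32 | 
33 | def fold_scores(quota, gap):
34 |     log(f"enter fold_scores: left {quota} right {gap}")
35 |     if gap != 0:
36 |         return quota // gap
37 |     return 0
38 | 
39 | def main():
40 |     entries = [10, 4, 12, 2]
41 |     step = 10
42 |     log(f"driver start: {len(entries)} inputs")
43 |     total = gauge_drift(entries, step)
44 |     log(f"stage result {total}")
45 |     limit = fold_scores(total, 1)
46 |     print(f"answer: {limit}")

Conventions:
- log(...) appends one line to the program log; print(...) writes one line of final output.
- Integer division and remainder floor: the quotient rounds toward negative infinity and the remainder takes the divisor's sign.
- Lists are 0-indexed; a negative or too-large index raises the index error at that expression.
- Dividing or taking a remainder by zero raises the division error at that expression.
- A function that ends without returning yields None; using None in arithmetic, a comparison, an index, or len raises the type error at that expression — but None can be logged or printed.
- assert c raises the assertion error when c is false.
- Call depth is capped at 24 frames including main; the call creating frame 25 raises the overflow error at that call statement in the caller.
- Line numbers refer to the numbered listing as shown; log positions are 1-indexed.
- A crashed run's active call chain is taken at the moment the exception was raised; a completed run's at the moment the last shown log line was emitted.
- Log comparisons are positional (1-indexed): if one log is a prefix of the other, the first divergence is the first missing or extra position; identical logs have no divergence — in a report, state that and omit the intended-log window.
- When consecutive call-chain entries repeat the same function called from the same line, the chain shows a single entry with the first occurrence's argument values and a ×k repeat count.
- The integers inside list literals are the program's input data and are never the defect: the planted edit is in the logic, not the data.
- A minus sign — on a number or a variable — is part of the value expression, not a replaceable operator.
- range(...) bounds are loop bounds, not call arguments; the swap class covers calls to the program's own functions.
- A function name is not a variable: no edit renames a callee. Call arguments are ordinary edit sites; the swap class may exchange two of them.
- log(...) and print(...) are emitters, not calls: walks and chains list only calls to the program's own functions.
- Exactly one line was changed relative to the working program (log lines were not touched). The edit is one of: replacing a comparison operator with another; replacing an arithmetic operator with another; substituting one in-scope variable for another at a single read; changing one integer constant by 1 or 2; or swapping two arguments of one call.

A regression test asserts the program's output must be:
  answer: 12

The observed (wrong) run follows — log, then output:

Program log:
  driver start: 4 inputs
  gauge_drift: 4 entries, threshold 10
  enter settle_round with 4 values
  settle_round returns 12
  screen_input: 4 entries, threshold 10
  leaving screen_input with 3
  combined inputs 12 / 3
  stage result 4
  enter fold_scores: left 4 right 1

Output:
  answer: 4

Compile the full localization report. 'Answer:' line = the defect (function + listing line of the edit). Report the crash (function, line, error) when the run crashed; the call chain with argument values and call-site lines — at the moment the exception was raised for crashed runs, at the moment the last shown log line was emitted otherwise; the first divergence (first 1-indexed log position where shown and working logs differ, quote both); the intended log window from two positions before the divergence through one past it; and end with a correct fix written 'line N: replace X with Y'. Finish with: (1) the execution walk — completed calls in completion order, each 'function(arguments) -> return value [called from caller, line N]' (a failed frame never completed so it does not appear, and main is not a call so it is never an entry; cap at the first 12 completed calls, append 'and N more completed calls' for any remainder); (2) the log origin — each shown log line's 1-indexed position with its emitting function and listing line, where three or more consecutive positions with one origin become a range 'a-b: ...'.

Answer: the defect is in screen_input at line 14.
The tell: Everything matches until log position 6, which reads 'leaving screen_input with 3' in place of 'leaving screen_input with 1'.
Call chain: main -> fold_scores(4, 1) (called at line 45).
First divergence: position 6; shown 'leaving screen_input with 3' vs intended 'leaving screen_input with 1'.
Intended log window:
  4: settle_round returns 12
  5: screen_input: 4 entries, threshold 10
  6: leaving screen_input with 1
  7: combined inputs 12 / 1
Execution walk:
  settle_round([10, 4, 12, 2]) -> 12  [called from gauge_drift, line 27]
  screen_input([10, 4, 12, 2], 10) -> 3  [called from gauge_drift, line 28]
  gauge_drift([10, 4, 12, 2], 10) -> 4  [called from main, line 43]
  fold_scores(4, 1) -> 4  [called from main, line 45]
Log line origins:
  1: from main, line 42
  2: from gauge_drift, line 26
  3: from settle_round, line 2
  4: from settle_round, line 7
  5: from screen_input, line 11
  6: from screen_input, line 16
  7: from gauge_drift, line 29
  8: from main, line 44
  9: from fold_scores, line 34
A correct fix: line 14: replace `span` with `width`.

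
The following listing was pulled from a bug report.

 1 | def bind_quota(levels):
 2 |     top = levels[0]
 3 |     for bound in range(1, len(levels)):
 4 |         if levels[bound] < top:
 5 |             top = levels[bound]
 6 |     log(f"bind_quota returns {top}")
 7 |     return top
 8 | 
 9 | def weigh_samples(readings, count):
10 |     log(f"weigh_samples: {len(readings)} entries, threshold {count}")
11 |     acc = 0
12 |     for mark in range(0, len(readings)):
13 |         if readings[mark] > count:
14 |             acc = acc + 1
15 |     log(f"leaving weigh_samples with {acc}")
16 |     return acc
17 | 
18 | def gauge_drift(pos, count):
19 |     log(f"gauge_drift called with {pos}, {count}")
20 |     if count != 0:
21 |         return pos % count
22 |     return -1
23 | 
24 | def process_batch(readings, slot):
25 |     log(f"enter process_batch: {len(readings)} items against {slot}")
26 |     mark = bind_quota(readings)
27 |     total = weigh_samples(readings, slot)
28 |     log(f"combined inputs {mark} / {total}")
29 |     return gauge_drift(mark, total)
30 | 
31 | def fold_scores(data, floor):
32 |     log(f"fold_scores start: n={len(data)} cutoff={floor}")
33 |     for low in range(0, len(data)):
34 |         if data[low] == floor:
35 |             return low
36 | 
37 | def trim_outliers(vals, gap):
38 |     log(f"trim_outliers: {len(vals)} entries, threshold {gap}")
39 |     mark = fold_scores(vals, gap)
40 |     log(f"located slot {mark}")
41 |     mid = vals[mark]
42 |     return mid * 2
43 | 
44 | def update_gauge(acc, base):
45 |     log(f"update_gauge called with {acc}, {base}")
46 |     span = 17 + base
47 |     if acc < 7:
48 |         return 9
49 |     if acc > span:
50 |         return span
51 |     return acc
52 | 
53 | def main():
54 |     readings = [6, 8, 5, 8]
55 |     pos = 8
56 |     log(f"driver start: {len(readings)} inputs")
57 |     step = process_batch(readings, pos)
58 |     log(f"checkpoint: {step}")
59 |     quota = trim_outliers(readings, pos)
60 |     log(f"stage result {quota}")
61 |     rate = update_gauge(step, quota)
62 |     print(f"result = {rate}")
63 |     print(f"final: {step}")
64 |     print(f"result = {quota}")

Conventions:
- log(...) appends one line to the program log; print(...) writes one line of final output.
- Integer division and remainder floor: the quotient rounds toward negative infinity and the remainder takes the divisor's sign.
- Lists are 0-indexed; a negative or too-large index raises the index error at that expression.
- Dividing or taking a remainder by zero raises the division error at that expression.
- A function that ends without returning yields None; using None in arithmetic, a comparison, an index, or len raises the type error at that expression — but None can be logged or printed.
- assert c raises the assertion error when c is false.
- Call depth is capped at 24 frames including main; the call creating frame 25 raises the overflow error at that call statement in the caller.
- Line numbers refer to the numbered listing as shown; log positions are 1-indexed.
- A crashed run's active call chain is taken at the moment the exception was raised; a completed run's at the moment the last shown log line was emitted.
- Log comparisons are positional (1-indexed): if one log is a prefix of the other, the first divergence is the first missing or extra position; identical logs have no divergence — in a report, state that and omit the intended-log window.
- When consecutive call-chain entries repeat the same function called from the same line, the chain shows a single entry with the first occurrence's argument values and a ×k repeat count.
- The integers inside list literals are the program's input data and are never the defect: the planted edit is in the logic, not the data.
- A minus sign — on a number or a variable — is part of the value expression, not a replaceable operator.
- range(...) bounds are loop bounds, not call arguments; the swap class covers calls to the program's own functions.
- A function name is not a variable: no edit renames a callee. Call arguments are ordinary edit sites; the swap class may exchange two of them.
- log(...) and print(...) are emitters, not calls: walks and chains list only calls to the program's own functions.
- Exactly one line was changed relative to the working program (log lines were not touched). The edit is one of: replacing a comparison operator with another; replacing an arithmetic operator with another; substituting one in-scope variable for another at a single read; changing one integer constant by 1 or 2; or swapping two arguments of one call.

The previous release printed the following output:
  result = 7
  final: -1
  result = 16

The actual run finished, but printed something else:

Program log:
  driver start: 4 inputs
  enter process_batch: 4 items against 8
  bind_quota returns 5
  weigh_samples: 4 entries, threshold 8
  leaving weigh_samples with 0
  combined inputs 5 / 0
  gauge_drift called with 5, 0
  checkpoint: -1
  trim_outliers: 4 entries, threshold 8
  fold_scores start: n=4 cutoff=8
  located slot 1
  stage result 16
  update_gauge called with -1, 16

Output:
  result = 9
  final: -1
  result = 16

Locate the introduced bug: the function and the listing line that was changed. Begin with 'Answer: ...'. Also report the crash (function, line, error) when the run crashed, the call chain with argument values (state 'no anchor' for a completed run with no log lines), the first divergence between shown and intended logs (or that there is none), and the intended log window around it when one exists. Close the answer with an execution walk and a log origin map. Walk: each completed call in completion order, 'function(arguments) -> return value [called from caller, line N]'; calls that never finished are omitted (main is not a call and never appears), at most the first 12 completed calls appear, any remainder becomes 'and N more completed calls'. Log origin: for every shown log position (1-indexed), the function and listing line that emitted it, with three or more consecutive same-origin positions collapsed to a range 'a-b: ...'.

Answer: the defect is in update_gauge at line 48.
Key observation: The logs agree in full; only the final output differs.
Call chain: main -> update_gauge(-1, 16) (called at line 61).
First divergence: none — the logs agree in full.
Execution walk:
  bind_quota([6, 8, 5, 8]) -> 5  [called from process_batch, line 26]
  weigh_samples([6, 8, 5, 8], 8) -> 0  [called from process_batch, line 27]
  gauge_drift(5, 0) -> -1  [called from process_batch, line 29]
  process_batch([6, 8, 5, 8], 8) -> -1  [called from main, line 57]
  fold_scores([6, 8, 5, 8], 8) -> 1  [called from trim_outliers, line 39]
  trim_outliers([6, 8, 5, 8], 8) -> 16  [called from main, line 59]
  update_gauge(-1, 16) -> 9  [called from main, line 61]
Log line origins:
  1: emitted by main (line 56)
  2: emitted by process_batch (line 25)
  3: emitted by bind_quota (line 6)
  4: emitted by weigh_samples (line 10)
  5: emitted by weigh_samples (line 15)
  6: emitted by process_batch (line 28)
  7: emitted by gauge_drift (line 19)
  8: emitted by main (line 58)
  9: emitted by trim_outliers (line 38)
  10: emitted by fold_scores (line 32)
  11: emitted by trim_outliers (line 40)
  12: emitted by main (line 60)
  13: emitted by update_gauge (line 45)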